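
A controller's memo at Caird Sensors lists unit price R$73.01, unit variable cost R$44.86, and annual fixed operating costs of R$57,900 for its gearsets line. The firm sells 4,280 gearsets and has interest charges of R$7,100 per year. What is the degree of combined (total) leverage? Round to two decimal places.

At 4,280 units, contribution = 4,280 × R$28.15 = R$120,482.00.
Operating income = contribution − fixed costs = R$120,482.00 − R$57,900 = R$62,582.00. Interest = R$7,100.00, so EBIT − I = R$55,482.00.
Degree of total leverage = total CM / (EBIT − interest) = R$120,482.00 / R$55,482.00 = 2.1716.

2.17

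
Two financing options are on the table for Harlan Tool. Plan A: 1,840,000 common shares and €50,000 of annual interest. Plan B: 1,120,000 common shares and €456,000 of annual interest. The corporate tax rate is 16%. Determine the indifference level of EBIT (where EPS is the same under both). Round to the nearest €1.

€1,087,556

At indifference, (EBIT − 50,000)(1 − t)/1,840,000 = (EBIT − 456,000)(1 − t)/1,120,000.
Cancelling (1 − t) and cross-multiplying: 1,120,000·(EBIT − 50,000) = 1,840,000·(EBIT − 456,000).
EBIT × (1,840,000 − 1,120,000) = 456,000 × 1,840,000 − 50,000 × 1,120,000 = 783,040,000,000, so EBIT = 783,040,000,000 ÷ 720,000 = 1,087,555.56.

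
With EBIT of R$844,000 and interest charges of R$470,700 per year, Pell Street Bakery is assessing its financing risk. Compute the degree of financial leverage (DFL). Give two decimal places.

2.26

Interest = R$470,700.00.
DFL = EBIT ÷ (EBIT − I) = R$844,000 ÷ (R$844,000 − R$470,700.00) = R$844,000 ÷ R$373,300.00 = 2.2609.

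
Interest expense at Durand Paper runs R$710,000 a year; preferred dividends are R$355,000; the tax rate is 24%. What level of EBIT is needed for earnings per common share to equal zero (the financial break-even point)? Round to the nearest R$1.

Grossing the preferred dividend up to pre-tax terms: R$355,000 / (1 − 0.24) = R$467,105.26.
EPS = 0 when EBIT covers interest plus the pre-tax preferred burden: R$710,000 + R$467,105.26 = R$1,177,105.26.

R$1,177,105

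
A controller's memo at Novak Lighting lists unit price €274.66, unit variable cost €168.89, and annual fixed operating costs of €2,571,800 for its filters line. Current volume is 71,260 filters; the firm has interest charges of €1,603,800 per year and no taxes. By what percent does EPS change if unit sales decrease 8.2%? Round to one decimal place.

At 71,260 units, contribution = 71,260 × €105.77 = €7,537,170.20.
Operating income = contribution − fixed costs = €7,537,170.20 − €2,571,800 = €4,965,370.20.
After interest of €1,603,800.00, pre-tax earnings = €3,361,570.20.
DCL = total CM / (EBIT − I) = €7,537,170.20 / €3,361,570.20 = 2.2422.
%ΔEPS = DCL × %ΔSales = 2.2422 × -8.2% = -18.4%.

-18.4%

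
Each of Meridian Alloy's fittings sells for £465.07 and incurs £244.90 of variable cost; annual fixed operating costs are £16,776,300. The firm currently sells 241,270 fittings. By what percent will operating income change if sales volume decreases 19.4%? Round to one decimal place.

Total contribution margin = 241,270 × £220.17 = £53,120,415.90.
EBIT = £53,120,415.90 − £16,776,300 = £36,344,115.90.
DOL = contribution ÷ EBIT = £53,120,415.90 ÷ £36,344,115.90 = 1.4616.
So EBIT moves 1.4616 × (-19.4%) = -28.4%.

-28.4%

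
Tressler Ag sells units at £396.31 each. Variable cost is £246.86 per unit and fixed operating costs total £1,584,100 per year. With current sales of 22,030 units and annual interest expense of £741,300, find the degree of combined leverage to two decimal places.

At 22,030 units, contribution = 22,030 × £149.45 = £3,292,383.50.
Subtracting fixed costs: EBIT = £3,292,383.50 − £1,584,100 = £1,708,283.50. Interest = £741,300.00.
DOL = £3,292,383.50 ÷ £1,708,283.50 = 1.9273; DFL = £1,708,283.50 ÷ £966,983.50 = 1.7666.
DCL = DOL × DFL = 1.9273 × 1.7666 = 3.4048.

3.40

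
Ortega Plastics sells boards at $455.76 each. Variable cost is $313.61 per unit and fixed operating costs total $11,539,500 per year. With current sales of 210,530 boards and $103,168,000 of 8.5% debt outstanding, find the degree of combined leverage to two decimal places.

Total contribution margin = 210,530 × $142.15 = $29,926,839.50.
EBIT = $29,926,839.50 − $11,539,500 = $18,387,339.50. Interest = $8,769,280.00, so EBIT − I = $9,618,059.50.
Degree of total leverage = total CM / (EBIT − interest) = $29,926,839.50 / $9,618,059.50 = 3.1115.

3.11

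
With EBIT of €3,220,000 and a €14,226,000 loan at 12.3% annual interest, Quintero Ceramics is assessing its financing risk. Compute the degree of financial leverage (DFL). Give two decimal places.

2.19

Annual interest charges come to €1,749,798.00.
Degree of financial leverage = EBIT / (EBIT − interest) = €3,220,000 / €1,470,202.00 = 2.1902.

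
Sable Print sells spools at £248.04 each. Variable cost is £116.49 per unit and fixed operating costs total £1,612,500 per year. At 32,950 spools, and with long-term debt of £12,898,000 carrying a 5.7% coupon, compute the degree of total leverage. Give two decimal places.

2.18

Contribution at this volume is 32,950 × £131.55 = £4,334,572.50.
Subtracting fixed costs: EBIT = £4,334,572.50 − £1,612,500 = £2,722,072.50. Interest = £735,186.00.
DOL = £4,334,572.50 ÷ £2,722,072.50 = 1.5924; DFL = £2,722,072.50 ÷ £1,986,886.50 = 1.3700.
Combined leverage = 1.5924 × 1.3700 = 2.1816.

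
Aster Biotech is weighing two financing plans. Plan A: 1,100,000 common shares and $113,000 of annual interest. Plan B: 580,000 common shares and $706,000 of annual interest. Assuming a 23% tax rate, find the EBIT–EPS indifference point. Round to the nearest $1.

Set EPS_A = EPS_B: (EBIT − $113,000)(1 − 0.23) ÷ 1,100,000 = (EBIT − $706,000)(1 − 0.23) ÷ 580,000.
Cancelling (1 − t) and cross-multiplying: 580,000·(EBIT − 113,000) = 1,100,000·(EBIT − 706,000).
EBIT × (1,100,000 − 580,000) = 706,000 × 1,100,000 − 113,000 × 580,000 = 711,060,000,000, so EBIT = 711,060,000,000 ÷ 520,000 = 1,367,423.08.

$1,367,423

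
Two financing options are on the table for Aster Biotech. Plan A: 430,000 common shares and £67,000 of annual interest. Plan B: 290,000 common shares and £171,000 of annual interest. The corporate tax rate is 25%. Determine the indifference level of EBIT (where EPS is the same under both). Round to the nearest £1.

Set EPS_A = EPS_B: (EBIT − £67,000)(1 − 0.25) ÷ 430,000 = (EBIT − £171,000)(1 − 0.25) ÷ 290,000.
Cancelling (1 − t) and cross-multiplying: 290,000·(EBIT − 67,000) = 430,000·(EBIT − 171,000).
Solving, EBIT = (171,000·430,000 − 67,000·290,000) / (430,000 − 290,000) = 54,100,000,000 / 140,000 = 386,428.57.

£386,429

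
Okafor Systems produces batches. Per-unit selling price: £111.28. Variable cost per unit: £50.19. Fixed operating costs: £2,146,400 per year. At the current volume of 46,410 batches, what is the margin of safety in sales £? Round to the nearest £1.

£1,254,677

Unit CM = price − variable cost = £111.28 − £50.19 = £61.09. Break-even units = £2,146,400 ÷ £61.09 = 35,135.05; break-even revenue = 35,135.05 × £111.28 = £3,909,827.99.
Current sales = 46,410 × £111.28 = £5,164,504.80.
Margin of safety = £5,164,504.80 − £3,909,827.99 = £1,254,677.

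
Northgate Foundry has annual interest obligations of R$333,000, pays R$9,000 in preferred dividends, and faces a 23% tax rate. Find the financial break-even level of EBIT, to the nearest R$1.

R$344,688

Grossing the preferred dividend up to pre-tax terms: R$9,000 / (1 − 0.23) = R$11,688.31.
EPS = 0 when EBIT covers interest plus the pre-tax preferred burden: R$333,000 + R$11,688.31 = R$344,688.31.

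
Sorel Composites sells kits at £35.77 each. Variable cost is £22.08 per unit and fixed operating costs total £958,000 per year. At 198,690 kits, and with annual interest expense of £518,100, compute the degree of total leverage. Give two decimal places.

Contribution at this volume is 198,690 × £13.69 = £2,720,066.10.
Subtracting fixed costs: EBIT = £2,720,066.10 − £958,000 = £1,762,066.10. Interest = £518,100.00.
DOL = £2,720,066.10 ÷ £1,762,066.10 = 1.5437; DFL = £1,762,066.10 ÷ £1,243,966.10 = 1.4165.
DCL = DOL × DFL = 1.5437 × 1.4165 = 2.1867.

2.19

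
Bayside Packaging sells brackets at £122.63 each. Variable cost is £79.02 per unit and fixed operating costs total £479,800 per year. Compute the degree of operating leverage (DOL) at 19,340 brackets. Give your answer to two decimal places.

Total contribution margin = 19,340 × £43.61 = £843,417.40.
Subtracting fixed costs: EBIT = £843,417.40 − £479,800 = £363,617.40.
Degree of operating leverage = £843,417.40 / £363,617.40 = 2.3195.

2.32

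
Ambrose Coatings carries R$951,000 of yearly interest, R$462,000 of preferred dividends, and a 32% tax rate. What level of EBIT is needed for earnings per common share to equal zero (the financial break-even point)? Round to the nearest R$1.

R$1,630,412

Grossing the preferred dividend up to pre-tax terms: R$462,000 / (1 − 0.32) = R$679,411.76.
EPS = 0 when EBIT covers interest plus the pre-tax preferred burden: R$951,000 + R$679,411.76 = R$1,630,411.76.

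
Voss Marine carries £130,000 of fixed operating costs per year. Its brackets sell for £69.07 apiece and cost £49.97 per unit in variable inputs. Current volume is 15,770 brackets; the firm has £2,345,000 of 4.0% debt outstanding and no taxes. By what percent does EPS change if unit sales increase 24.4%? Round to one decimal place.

Contribution at this volume is 15,770 × £19.10 = £301,207.00.
Subtracting fixed costs: EBIT = £301,207.00 − £130,000 = £171,207.00.
Interest = £93,800.00, so EBIT − I = £77,407.00.
Degree of combined leverage = contribution ÷ (EBIT − I) = £301,207.00 ÷ £77,407.00 = 3.8912.
EPS therefore changes by 3.8912 × (+24.4%) = +94.9%.

+94.9%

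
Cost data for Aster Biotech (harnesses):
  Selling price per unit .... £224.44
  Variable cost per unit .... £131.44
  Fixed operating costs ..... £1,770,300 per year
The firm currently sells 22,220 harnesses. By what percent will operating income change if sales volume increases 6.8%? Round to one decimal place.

+47.4%

Contribution at this volume is 22,220 × £93.00 = £2,066,460.00.
Subtracting fixed costs: EBIT = £2,066,460.00 − £1,770,300 = £296,160.00.
So DOL = total CM / EBIT = £2,066,460.00 / £296,160.00 = 6.9775.
%ΔEBIT = DOL × %ΔSales = 6.9775 × +6.8% = +47.4%.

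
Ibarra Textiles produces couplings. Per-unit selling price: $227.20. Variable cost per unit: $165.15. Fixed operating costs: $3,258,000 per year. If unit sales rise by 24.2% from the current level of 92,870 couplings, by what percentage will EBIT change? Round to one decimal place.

+55.7%

At 92,870 units, contribution = 92,870 × $62.05 = $5,762,583.50.
EBIT = $5,762,583.50 − $3,258,000 = $2,504,583.50.
So DOL = total CM / EBIT = $5,762,583.50 / $2,504,583.50 = 2.3008.
So EBIT moves 2.3008 × (+24.2%) = +55.7%.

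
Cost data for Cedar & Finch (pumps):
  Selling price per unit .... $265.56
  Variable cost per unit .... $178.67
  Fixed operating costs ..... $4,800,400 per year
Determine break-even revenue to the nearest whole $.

$14,671,357

Contribution margin per unit = $265.56 − $178.67 = $86.89, a CM ratio of $86.89 ÷ $265.56 = 0.3272.
Break-even revenue = fixed costs × price ÷ CM = $4,800,400 × $265.56 ÷ $86.89 = $14,671,357.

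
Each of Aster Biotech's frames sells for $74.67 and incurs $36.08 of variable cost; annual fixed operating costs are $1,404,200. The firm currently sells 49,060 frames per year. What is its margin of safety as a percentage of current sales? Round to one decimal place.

25.8%

Contribution margin per unit = $74.67 − $36.08 = $38.59. Break-even units = $1,404,200 ÷ $38.59 = 36,387.67; break-even revenue = 36,387.67 × $74.67 = $2,717,066.96.
Actual sales revenue = 49,060 × $74.67 = $3,663,310.20.
Margin of safety = ($3,663,310.20 − $2,717,066.96) ÷ $3,663,310.20 = 25.8%.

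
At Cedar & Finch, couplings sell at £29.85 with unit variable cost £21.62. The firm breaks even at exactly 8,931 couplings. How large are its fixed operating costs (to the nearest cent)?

£73,502.13

Each unit contributes £29.85 − £21.62 = £8.23.
Fixed costs = break-even units × CM = 8,931 × £8.23 = £73,502.13.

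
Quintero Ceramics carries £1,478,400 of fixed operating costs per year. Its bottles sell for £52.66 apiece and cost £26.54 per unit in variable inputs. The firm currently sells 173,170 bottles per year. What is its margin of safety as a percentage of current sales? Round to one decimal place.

Unit CM = price − variable cost = £52.66 − £26.54 = £26.12. Break-even units = £1,478,400 ÷ £26.12 = 56,600.31; break-even revenue = 56,600.31 × £52.66 = £2,980,572.13.
Actual sales revenue = 173,170 × £52.66 = £9,119,132.20.
Margin of safety = (£9,119,132.20 − £2,980,572.13) ÷ £9,119,132.20 = 67.3%.

67.3%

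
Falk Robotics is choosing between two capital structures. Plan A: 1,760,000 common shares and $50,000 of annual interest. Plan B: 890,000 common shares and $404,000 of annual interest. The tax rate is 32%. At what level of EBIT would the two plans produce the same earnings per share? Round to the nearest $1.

At indifference, (EBIT − 50,000)(1 − t)/1,760,000 = (EBIT − 404,000)(1 − t)/890,000.
The (1 − t) factor cancels: (EBIT − 50,000) × 890,000 = (EBIT − 404,000) × 1,760,000.
Solving, EBIT = (404,000·1,760,000 − 50,000·890,000) / (1,760,000 − 890,000) = 666,540,000,000 / 870,000 = 766,137.93.

$766,138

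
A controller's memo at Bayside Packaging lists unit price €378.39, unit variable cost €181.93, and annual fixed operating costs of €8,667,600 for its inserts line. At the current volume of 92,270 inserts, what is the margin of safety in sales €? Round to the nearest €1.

€18,219,893

Each unit contributes €378.39 − €181.93 = €196.46. Break-even units = €8,667,600 ÷ €196.46 = 44,118.90; break-even revenue = 44,118.90 × €378.39 = €16,694,152.32.
Actual sales revenue = 92,270 × €378.39 = €34,914,045.30.
Margin of safety = €34,914,045.30 − €16,694,152.32 = €18,219,893.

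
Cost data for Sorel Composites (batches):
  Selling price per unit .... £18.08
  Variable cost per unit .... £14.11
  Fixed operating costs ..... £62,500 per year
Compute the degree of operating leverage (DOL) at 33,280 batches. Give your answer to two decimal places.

1.90

Contribution at this volume is 33,280 × £3.97 = £132,121.60.
EBIT = £132,121.60 − £62,500 = £69,621.60.
DOL = contribution ÷ EBIT = £132,121.60 ÷ £69,621.60 = 1.8977.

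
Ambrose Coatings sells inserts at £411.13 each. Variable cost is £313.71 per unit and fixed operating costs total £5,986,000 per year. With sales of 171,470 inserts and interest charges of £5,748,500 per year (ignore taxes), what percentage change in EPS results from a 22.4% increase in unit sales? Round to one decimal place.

+75.3%

Contribution at this volume is 171,470 × £97.42 = £16,704,607.40.
Subtracting fixed costs: EBIT = £16,704,607.40 − £5,986,000 = £10,718,607.40.
After interest of £5,748,500.00, pre-tax earnings = £4,970,107.40.
Degree of combined leverage = contribution ÷ (EBIT − I) = £16,704,607.40 ÷ £4,970,107.40 = 3.3610.
%ΔEPS = DCL × %ΔSales = 3.3610 × +22.4% = +75.3%.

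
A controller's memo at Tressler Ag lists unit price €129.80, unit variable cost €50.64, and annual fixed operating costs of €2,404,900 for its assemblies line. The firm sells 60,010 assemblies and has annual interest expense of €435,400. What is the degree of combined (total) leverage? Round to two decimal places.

2.49

At 60,010 units, contribution = 60,010 × €79.16 = €4,750,391.60.
Subtracting fixed costs: EBIT = €4,750,391.60 − €2,404,900 = €2,345,491.60. Interest = €435,400.00.
DOL = €4,750,391.60 ÷ €2,345,491.60 = 2.0253; DFL = €2,345,491.60 ÷ €1,910,091.60 = 1.2279.
DCL = DOL × DFL = 2.0253 × 1.2279 = 2.4869.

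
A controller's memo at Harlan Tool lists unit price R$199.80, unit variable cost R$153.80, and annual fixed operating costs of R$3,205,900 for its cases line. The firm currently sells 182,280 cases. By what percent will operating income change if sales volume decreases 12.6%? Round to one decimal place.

-20.4%

At 182,280 units, contribution = 182,280 × R$46.00 = R$8,384,880.00.
Operating income = contribution − fixed costs = R$8,384,880.00 − R$3,205,900 = R$5,178,980.00.
So DOL = total CM / EBIT = R$8,384,880.00 / R$5,178,980.00 = 1.6190.
So EBIT moves 1.6190 × (-12.6%) = -20.4%.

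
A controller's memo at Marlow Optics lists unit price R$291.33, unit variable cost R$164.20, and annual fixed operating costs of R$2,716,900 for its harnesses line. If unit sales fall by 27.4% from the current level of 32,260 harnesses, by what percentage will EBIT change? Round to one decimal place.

At 32,260 units, contribution = 32,260 × R$127.13 = R$4,101,213.80.
Operating income = contribution − fixed costs = R$4,101,213.80 − R$2,716,900 = R$1,384,313.80.
Degree of operating leverage = R$4,101,213.80 / R$1,384,313.80 = 2.9626.
So EBIT moves 2.9626 × (-27.4%) = -81.2%.

-81.2%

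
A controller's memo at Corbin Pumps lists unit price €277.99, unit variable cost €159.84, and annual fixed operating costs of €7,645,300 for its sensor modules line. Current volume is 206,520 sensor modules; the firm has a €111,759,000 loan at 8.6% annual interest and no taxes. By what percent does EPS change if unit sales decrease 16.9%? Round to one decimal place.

-57.7%

Total contribution margin = 206,520 × €118.15 = €24,400,338.00.
Subtracting fixed costs: EBIT = €24,400,338.00 − €7,645,300 = €16,755,038.00.
After interest of €9,611,274.00, pre-tax earnings = €7,143,764.00.
DCL = total CM / (EBIT − I) = €24,400,338.00 / €7,143,764.00 = 3.4156.
%ΔEPS = DCL × %ΔSales = 3.4156 × -16.9% = -57.7%.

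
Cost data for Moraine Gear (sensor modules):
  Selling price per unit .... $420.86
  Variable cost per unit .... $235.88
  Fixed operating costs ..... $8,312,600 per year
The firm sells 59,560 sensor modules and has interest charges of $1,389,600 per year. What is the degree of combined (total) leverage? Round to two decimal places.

8.38

Total contribution margin = 59,560 × $184.98 = $11,017,408.80.
Subtracting fixed costs: EBIT = $11,017,408.80 − $8,312,600 = $2,704,808.80. Interest = $1,389,600.00.
DOL = $11,017,408.80 ÷ $2,704,808.80 = 4.0733; DFL = $2,704,808.80 ÷ $1,315,208.80 = 2.0566.
DCL = DOL × DFL = 4.0733 × 2.0566 = 8.3771.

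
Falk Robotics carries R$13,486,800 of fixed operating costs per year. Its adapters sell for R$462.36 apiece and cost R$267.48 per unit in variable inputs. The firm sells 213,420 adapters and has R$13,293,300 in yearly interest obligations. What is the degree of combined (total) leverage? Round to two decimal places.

Contribution at this volume is 213,420 × R$194.88 = R$41,591,289.60.
Operating income = contribution − fixed costs = R$41,591,289.60 − R$13,486,800 = R$28,104,489.60. Interest = R$13,293,300.00, so EBIT − I = R$14,811,189.60.
Degree of total leverage = total CM / (EBIT − interest) = R$41,591,289.60 / R$14,811,189.60 = 2.8081.

2.81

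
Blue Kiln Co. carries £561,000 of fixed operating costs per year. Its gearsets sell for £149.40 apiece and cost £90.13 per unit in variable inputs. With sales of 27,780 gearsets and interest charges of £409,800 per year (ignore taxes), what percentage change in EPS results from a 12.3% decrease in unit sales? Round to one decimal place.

-30.0%

Contribution at this volume is 27,780 × £59.27 = £1,646,520.60.
EBIT = £1,646,520.60 − £561,000 = £1,085,520.60.
Interest = £409,800.00, so EBIT − I = £675,720.60.
DCL = total CM / (EBIT − I) = £1,646,520.60 / £675,720.60 = 2.4367.
EPS therefore changes by 2.4367 × (-12.3%) = -30.0%.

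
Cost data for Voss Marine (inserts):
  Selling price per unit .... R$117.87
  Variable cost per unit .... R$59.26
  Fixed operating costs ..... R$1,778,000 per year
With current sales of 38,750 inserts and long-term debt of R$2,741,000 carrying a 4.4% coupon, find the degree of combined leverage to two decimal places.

6.10

At 38,750 units, contribution = 38,750 × R$58.61 = R$2,271,137.50.
Subtracting fixed costs: EBIT = R$2,271,137.50 − R$1,778,000 = R$493,137.50. Interest = R$120,604.00.
DOL = R$2,271,137.50 ÷ R$493,137.50 = 4.6055; DFL = R$493,137.50 ÷ R$372,533.50 = 1.3237.
Combined leverage = 4.6055 × 1.3237 = 6.0963.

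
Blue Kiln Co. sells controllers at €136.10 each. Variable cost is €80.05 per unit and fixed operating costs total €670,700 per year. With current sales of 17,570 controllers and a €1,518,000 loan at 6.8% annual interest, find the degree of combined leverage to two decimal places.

4.67

Contribution at this volume is 17,570 × €56.05 = €984,798.50.
EBIT = €984,798.50 − €670,700 = €314,098.50. Interest = €103,224.00, so EBIT − I = €210,874.50.
DCL = contribution ÷ (EBIT − I) = €984,798.50 ÷ €210,874.50 = 4.6701.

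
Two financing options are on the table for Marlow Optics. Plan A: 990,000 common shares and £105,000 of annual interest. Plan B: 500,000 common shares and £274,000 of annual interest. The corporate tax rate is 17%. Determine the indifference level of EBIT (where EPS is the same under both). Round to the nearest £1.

£446,449

Set EPS_A = EPS_B: (EBIT − £105,000)(1 − 0.17) ÷ 990,000 = (EBIT − £274,000)(1 − 0.17) ÷ 500,000.
Cancelling (1 − t) and cross-multiplying: 500,000·(EBIT − 105,000) = 990,000·(EBIT − 274,000).
EBIT × (990,000 − 500,000) = 274,000 × 990,000 − 105,000 × 500,000 = 218,760,000,000, so EBIT = 218,760,000,000 ÷ 490,000 = 446,448.98.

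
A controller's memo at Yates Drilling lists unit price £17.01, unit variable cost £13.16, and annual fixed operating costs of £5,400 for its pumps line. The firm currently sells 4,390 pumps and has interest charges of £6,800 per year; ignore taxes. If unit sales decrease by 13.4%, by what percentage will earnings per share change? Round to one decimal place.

-48.2%

Contribution at this volume is 4,390 × £3.85 = £16,901.50.
EBIT = £16,901.50 − £5,400 = £11,501.50.
After interest of £6,800.00, pre-tax earnings = £4,701.50.
Degree of combined leverage = contribution ÷ (EBIT − I) = £16,901.50 ÷ £4,701.50 = 3.5949.
EPS therefore changes by 3.5949 × (-13.4%) = -48.2%.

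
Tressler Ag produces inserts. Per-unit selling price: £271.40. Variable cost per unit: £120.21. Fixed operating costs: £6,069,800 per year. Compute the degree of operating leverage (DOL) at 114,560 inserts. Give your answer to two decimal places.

At 114,560 units, contribution = 114,560 × £151.19 = £17,320,326.40.
Operating income = contribution − fixed costs = £17,320,326.40 − £6,069,800 = £11,250,526.40.
Degree of operating leverage = £17,320,326.40 / £11,250,526.40 = 1.5395.

1.54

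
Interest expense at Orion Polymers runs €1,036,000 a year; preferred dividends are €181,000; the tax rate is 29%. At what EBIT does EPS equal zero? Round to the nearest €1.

Preferred dividends are paid after tax, so their pre-tax equivalent is €181,000 ÷ (1 − 0.29) = €254,929.58.
EPS = 0 when EBIT covers interest plus the pre-tax preferred burden: €1,036,000 + €254,929.58 = €1,290,929.58.

€1,290,930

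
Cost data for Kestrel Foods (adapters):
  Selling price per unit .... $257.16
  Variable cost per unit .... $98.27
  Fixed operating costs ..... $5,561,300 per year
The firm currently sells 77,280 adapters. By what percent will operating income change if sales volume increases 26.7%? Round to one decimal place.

+48.8%

Total contribution margin = 77,280 × $158.89 = $12,279,019.20.
Operating income = contribution − fixed costs = $12,279,019.20 − $5,561,300 = $6,717,719.20.
DOL = contribution ÷ EBIT = $12,279,019.20 ÷ $6,717,719.20 = 1.8279.
Operating income changes by 1.8279 × +26.7% = +48.8%.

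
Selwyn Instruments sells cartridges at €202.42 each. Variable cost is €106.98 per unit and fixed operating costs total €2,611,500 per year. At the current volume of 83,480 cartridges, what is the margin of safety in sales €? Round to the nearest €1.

€11,359,256

Contribution margin per unit = €202.42 − €106.98 = €95.44. Break-even units = €2,611,500 ÷ €95.44 = 27,362.74; break-even revenue = 27,362.74 × €202.42 = €5,538,766.03.
Current sales = 83,480 × €202.42 = €16,898,021.60.
Margin of safety = €16,898,021.60 − €5,538,766.03 = €11,359,256.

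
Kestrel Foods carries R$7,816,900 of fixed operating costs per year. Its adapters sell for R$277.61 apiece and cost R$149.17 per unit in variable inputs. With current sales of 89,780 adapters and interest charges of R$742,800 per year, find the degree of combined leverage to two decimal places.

3.88

At 89,780 units, contribution = 89,780 × R$128.44 = R$11,531,343.20.
EBIT = R$11,531,343.20 − R$7,816,900 = R$3,714,443.20. Interest = R$742,800.00.
DOL = R$11,531,343.20 ÷ R$3,714,443.20 = 3.1045; DFL = R$3,714,443.20 ÷ R$2,971,643.20 = 1.2500.
DCL = DOL × DFL = 3.1045 × 1.2500 = 3.8806.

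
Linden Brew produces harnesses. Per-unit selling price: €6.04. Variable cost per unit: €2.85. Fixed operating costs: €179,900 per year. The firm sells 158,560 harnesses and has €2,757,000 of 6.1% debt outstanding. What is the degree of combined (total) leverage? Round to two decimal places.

Contribution at this volume is 158,560 × €3.19 = €505,806.40.
Operating income = contribution − fixed costs = €505,806.40 − €179,900 = €325,906.40. Interest = €168,177.00, so EBIT − I = €157,729.40.
Degree of total leverage = total CM / (EBIT − interest) = €505,806.40 / €157,729.40 = 3.2068.

3.21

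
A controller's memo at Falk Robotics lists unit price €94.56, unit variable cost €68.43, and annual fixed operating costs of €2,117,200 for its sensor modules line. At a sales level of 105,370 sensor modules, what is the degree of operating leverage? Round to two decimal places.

At 105,370 units, contribution = 105,370 × €26.13 = €2,753,318.10.
Operating income = contribution − fixed costs = €2,753,318.10 − €2,117,200 = €636,118.10.
So DOL = total CM / EBIT = €2,753,318.10 / €636,118.10 = 4.3283.

4.33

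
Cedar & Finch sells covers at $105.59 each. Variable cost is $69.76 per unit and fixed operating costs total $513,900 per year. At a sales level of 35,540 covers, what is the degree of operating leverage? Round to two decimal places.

At 35,540 units, contribution = 35,540 × $35.83 = $1,273,398.20.
Subtracting fixed costs: EBIT = $1,273,398.20 − $513,900 = $759,498.20.
DOL = contribution ÷ EBIT = $1,273,398.20 ÷ $759,498.20 = 1.6766.

1.68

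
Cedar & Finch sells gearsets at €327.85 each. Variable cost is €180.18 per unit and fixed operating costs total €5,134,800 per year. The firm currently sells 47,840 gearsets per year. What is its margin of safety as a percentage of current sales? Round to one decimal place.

27.3%

Unit CM = price − variable cost = €327.85 − €180.18 = €147.67. Break-even units = €5,134,800 ÷ €147.67 = 34,772.13; break-even revenue = 34,772.13 × €327.85 = €11,400,041.85.
Actual sales revenue = 47,840 × €327.85 = €15,684,344.00.
Margin of safety = (€15,684,344.00 − €11,400,041.85) ÷ €15,684,344.00 = 27.3%.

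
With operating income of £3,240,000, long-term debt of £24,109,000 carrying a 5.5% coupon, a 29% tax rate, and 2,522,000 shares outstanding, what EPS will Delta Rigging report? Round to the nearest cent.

£0.54

Pre-tax income = £3,240,000 − £1,325,995.00 = £1,914,005.00.
Net income = £1,914,005.00 × (1 − 0.29) = £1,358,943.55.
Per share: £1,358,943.55 / 2,522,000 shares = £0.54.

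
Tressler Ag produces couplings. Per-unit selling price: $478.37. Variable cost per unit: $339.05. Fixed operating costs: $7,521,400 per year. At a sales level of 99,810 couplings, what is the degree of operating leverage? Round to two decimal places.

Total contribution margin = 99,810 × $139.32 = $13,905,529.20.
Operating income = contribution − fixed costs = $13,905,529.20 − $7,521,400 = $6,384,129.20.
DOL = contribution ÷ EBIT = $13,905,529.20 ÷ $6,384,129.20 = 2.1781.

2.18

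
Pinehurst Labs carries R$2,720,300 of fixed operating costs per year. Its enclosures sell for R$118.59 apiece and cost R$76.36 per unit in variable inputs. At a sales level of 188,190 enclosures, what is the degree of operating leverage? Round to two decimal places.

1.52

Total contribution margin = 188,190 × R$42.23 = R$7,947,263.70.
Subtracting fixed costs: EBIT = R$7,947,263.70 − R$2,720,300 = R$5,226,963.70.
DOL = contribution ÷ EBIT = R$7,947,263.70 ÷ R$5,226,963.70 = 1.5204.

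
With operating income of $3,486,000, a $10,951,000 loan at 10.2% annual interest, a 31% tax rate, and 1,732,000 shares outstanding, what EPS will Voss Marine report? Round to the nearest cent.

$0.94

Pre-tax income = $3,486,000 − $1,117,002.00 = $2,368,998.00.
After tax at 31%: net income = $2,368,998.00 × 0.69 = $1,634,608.62.
EPS = $1,634,608.62 ÷ 1,732,000 = $0.94.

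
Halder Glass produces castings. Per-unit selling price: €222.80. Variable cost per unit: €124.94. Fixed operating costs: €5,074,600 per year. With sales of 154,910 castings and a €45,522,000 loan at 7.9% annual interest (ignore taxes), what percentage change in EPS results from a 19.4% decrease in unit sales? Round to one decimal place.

Total contribution margin = 154,910 × €97.86 = €15,159,492.60.
Operating income = contribution − fixed costs = €15,159,492.60 − €5,074,600 = €10,084,892.60.
Interest = €3,596,238.00, so EBIT − I = €6,488,654.60.
Degree of combined leverage = contribution ÷ (EBIT − I) = €15,159,492.60 ÷ €6,488,654.60 = 2.3363.
EPS therefore changes by 2.3363 × (-19.4%) = -45.3%.

-45.3%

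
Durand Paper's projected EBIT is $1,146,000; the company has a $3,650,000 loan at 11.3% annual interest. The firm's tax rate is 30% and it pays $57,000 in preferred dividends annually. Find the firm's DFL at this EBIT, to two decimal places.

1.76

Interest = $412,450.00.
Pre-tax preferred-dividend burden = $57,000 ÷ (1 − 0.30) = $81,428.57.
DFL = EBIT ÷ [EBIT − I − D_p/(1−t)] = $1,146,000 ÷ [$1,146,000 − $412,450.00 − $81,428.57] = $1,146,000 ÷ $652,121.43 = 1.7573.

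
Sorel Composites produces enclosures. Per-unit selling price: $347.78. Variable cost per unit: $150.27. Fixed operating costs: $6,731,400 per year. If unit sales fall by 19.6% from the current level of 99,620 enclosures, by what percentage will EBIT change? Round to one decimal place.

-29.8%

At 99,620 units, contribution = 99,620 × $197.51 = $19,675,946.20.
EBIT = $19,675,946.20 − $6,731,400 = $12,944,546.20.
So DOL = total CM / EBIT = $19,675,946.20 / $12,944,546.20 = 1.5200.
%ΔEBIT = DOL × %ΔSales = 1.5200 × -19.6% = -29.8%.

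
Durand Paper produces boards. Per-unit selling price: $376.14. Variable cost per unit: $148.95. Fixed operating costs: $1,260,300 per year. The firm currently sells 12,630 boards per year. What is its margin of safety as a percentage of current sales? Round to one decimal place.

Unit CM = price − variable cost = $376.14 − $148.95 = $227.19. Break-even units = $1,260,300 ÷ $227.19 = 5,547.34; break-even revenue = 5,547.34 × $376.14 = $2,086,576.18.
Actual sales revenue = 12,630 × $376.14 = $4,750,648.20.
Margin of safety = ($4,750,648.20 − $2,086,576.18) ÷ $4,750,648.20 = 56.1%.

56.1%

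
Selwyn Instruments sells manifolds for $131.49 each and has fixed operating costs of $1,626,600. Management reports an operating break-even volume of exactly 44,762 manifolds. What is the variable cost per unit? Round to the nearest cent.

At break-even, FC = Q × (P − VC), so P − VC = $1,626,600 ÷ 44,762 = $36.3389.
Variable cost per unit = $131.49 − $36.3389 = $95.15.

$95.15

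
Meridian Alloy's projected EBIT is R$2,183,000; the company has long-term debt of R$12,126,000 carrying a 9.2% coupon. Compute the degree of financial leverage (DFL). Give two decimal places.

2.05

Interest = R$1,115,592.00.
Degree of financial leverage = EBIT / (EBIT − interest) = R$2,183,000 / R$1,067,408.00 = 2.0451.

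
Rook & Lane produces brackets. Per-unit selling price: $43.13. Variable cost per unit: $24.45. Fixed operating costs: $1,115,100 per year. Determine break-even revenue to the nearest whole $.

$2,574,639

CM per unit = $43.13 − $24.45 = $18.68; CM ratio = $18.68 / $43.13 = 0.4331.
Break-even sales = FC ÷ CM ratio = $1,115,100 × $43.13 / $18.68 = $2,574,639.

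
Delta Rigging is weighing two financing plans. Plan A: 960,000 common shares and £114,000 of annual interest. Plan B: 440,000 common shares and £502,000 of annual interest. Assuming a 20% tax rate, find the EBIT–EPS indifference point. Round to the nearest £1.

£830,308

At indifference, (EBIT − 114,000)(1 − t)/960,000 = (EBIT − 502,000)(1 − t)/440,000.
Cancelling (1 − t) and cross-multiplying: 440,000·(EBIT − 114,000) = 960,000·(EBIT − 502,000).
EBIT × (960,000 − 440,000) = 502,000 × 960,000 − 114,000 × 440,000 = 431,760,000,000, so EBIT = 431,760,000,000 ÷ 520,000 = 830,307.69.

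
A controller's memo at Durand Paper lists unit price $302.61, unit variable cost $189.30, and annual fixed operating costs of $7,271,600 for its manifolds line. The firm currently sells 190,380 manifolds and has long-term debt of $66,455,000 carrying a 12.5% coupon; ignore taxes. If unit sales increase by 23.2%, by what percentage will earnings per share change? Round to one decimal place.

Total contribution margin = 190,380 × $113.31 = $21,571,957.80.
Operating income = contribution − fixed costs = $21,571,957.80 − $7,271,600 = $14,300,357.80.
After interest of $8,306,875.00, pre-tax earnings = $5,993,482.80.
Degree of combined leverage = contribution ÷ (EBIT − I) = $21,571,957.80 ÷ $5,993,482.80 = 3.5992.
EPS therefore changes by 3.5992 × (+23.2%) = +83.5%.

+83.5%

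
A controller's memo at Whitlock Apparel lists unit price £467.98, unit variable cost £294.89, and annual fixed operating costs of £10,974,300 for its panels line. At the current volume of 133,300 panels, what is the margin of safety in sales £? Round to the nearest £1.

Unit CM = price − variable cost = £467.98 − £294.89 = £173.09. Break-even units = £10,974,300 ÷ £173.09 = 63,402.28; break-even revenue = 63,402.28 × £467.98 = £29,670,997.25.
Actual sales revenue = 133,300 × £467.98 = £62,381,734.00.
Margin of safety = £62,381,734.00 − £29,670,997.25 = £32,710,737.

£32,710,737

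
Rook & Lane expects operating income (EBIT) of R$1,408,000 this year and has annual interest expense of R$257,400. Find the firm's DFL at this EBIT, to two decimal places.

1.22

Interest = R$257,400.00.
DFL = EBIT ÷ (EBIT − I) = R$1,408,000 ÷ (R$1,408,000 − R$257,400.00) = R$1,408,000 ÷ R$1,150,600.00 = 1.2237.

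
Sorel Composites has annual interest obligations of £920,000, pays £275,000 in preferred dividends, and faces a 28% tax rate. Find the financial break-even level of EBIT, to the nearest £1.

Preferred dividends are paid after tax, so their pre-tax equivalent is £275,000 ÷ (1 − 0.28) = £381,944.44.
Financial break-even EBIT = interest + D_p ÷ (1 − t) = £920,000 + £381,944.44 = £1,301,944.44.

£1,301,944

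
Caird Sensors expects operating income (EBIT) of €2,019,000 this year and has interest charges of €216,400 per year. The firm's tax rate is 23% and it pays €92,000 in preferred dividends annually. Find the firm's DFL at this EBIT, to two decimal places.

Annual interest charges come to €216,400.00.
Preferred dividends grossed up pre-tax: €92,000 / (1 − 0.23) = €119,480.52.
DFL = EBIT ÷ [EBIT − I − D_p/(1−t)] = €2,019,000 ÷ [€2,019,000 − €216,400.00 − €119,480.52] = €2,019,000 ÷ €1,683,119.48 = 1.1996.

1.20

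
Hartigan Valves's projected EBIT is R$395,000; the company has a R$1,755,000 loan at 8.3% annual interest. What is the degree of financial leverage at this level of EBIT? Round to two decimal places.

1.58

Interest = R$145,665.00.
DFL = EBIT ÷ (EBIT − I) = R$395,000 ÷ (R$395,000 − R$145,665.00) = R$395,000 ÷ R$249,335.00 = 1.5842.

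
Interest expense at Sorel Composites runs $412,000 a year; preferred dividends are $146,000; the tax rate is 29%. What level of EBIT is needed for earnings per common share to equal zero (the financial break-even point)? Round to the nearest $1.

Grossing the preferred dividend up to pre-tax terms: $146,000 / (1 − 0.29) = $205,633.80.
EPS = 0 when EBIT covers interest plus the pre-tax preferred burden: $412,000 + $205,633.80 = $617,633.80.

$617,634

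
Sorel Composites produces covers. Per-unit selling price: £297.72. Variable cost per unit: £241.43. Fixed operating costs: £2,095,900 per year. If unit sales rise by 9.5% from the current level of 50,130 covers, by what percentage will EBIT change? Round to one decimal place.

Total contribution margin = 50,130 × £56.29 = £2,821,817.70.
Operating income = contribution − fixed costs = £2,821,817.70 − £2,095,900 = £725,917.70.
So DOL = total CM / EBIT = £2,821,817.70 / £725,917.70 = 3.8872.
Operating income changes by 3.8872 × +9.5% = +36.9%.

+36.9%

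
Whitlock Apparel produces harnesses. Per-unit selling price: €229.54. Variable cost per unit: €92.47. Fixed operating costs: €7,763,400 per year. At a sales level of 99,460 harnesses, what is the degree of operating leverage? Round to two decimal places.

Total contribution margin = 99,460 × €137.07 = €13,632,982.20.
Operating income = contribution − fixed costs = €13,632,982.20 − €7,763,400 = €5,869,582.20.
DOL = contribution ÷ EBIT = €13,632,982.20 ÷ €5,869,582.20 = 2.3226.

2.32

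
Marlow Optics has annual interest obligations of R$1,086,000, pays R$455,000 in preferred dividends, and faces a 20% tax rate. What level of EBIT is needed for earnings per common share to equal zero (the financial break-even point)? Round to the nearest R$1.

Grossing the preferred dividend up to pre-tax terms: R$455,000 / (1 − 0.20) = R$568,750.00.
EPS = 0 when EBIT covers interest plus the pre-tax preferred burden: R$1,086,000 + R$568,750.00 = R$1,654,750.00.

R$1,654,750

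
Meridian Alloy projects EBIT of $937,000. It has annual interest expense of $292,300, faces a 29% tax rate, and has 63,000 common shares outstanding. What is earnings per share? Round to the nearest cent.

Pre-tax income = $937,000 − $292,300.00 = $644,700.00.
After tax at 29%: net income = $644,700.00 × 0.71 = $457,737.00.
EPS = $457,737.00 ÷ 63,000 = $7.27.

$7.27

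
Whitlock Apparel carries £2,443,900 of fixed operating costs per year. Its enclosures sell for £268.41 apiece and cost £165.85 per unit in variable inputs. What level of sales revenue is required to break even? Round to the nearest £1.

Contribution margin per unit = £268.41 − £165.85 = £102.56, a CM ratio of £102.56 ÷ £268.41 = 0.3821.
Break-even sales = FC ÷ CM ratio = £2,443,900 × £268.41 / £102.56 = £6,395,936.

£6,395,936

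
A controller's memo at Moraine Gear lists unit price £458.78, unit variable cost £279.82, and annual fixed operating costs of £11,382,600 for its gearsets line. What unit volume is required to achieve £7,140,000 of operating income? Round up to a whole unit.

103,502 gearsets

Each unit contributes £458.78 − £279.82 = £178.96.
Units = (FC + target) / CM = (£11,382,600 + £7,140,000) / £178.96 = 103,501.34, so 103,502 gearsets.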